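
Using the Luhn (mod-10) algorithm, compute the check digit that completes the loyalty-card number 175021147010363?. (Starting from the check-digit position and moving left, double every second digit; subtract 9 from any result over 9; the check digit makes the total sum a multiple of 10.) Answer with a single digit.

Partial digits right→left: 3 6 3 0 1 0 7 4 1 1 2 0 5 7 1
Double every second digit counting from the check-digit position (so the 1st, 3rd, 5th, ... of the partial from the right).
  doubled (with −9 where >9): 6 6 2 5 2 4 1 2 → sum 28
  kept as-is: 6 0 0 4 1 0 7 → sum 18
Total = 28 + 18 = 46.
Check digit = (10 − (46 mod 10)) mod 10 = 4.

4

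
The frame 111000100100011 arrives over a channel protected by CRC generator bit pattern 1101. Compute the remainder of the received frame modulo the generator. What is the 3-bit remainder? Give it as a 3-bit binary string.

Modulo-2 division of 111000100100011 by 1101:
  pos 0: 1110 XOR 1101 = 0011
  pos 2: 1100 XOR 1101 = 0001
  pos 5: 1100 XOR 1101 = 0001
  pos 8: 1100 XOR 1101 = 0001
  pos 11: 1011 XOR 1101 = 0110
Remainder = 110 (nonzero — an error is detected).

110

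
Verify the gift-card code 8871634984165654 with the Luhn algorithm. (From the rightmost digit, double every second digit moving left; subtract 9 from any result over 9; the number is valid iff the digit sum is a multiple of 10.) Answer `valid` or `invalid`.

invalid

From the right, keep odd positions and double even positions (subtract 9 from any doubled value over 9):
  doubled (positions 2,4,...): 1 1 2 7 8 3 5 7 → sum 34
  kept (positions 1,3,...): 4 6 6 4 9 3 1 8 → sum 41
Total = 75.
75 mod 10 = 5, so the number is invalid.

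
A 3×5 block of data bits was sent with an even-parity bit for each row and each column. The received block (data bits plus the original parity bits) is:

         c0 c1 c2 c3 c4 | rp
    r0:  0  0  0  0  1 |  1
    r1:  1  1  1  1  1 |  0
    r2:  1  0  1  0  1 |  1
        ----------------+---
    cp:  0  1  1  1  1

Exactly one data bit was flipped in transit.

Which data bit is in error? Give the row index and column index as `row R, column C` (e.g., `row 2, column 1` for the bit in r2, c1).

Recompute each row's even parity and compare to rp:
  r0: data parity 1, sent rp 1 → ok
  r1: data parity 1, sent rp 0 → mismatch
  r2: data parity 1, sent rp 1 → ok
Recompute each column's even parity and compare to cp:
  c0: data parity 0, sent cp 0 → ok
  c1: data parity 1, sent cp 1 → ok
  c2: data parity 0, sent cp 1 → mismatch
  c3: data parity 1, sent cp 1 → ok
  c4: data parity 1, sent cp 1 → ok
Exactly one row (r1) and one column (c2) fail → the flipped bit is at their intersection.

row 1, column 2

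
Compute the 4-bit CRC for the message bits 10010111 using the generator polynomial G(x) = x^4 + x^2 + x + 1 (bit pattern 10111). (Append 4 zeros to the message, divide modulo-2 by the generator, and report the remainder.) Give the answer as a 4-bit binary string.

0111

Append 4 zeros: 100101110000. Divide by 10111 (XOR where the leading bit is 1):
  pos 0: 10010 XOR 10111 = 00101
  pos 2: 10111 XOR 10111 = 00000
  pos 7: 10000 XOR 10111 = 00111
Remainder (last 4 bits) = 0111. This is the CRC / FCS.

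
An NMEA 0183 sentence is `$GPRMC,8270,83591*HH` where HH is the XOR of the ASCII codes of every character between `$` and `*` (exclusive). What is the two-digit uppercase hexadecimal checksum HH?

XOR the ASCII codes of the payload characters:
  'G' = 0x47 → acc = 0x47
  'P' = 0x50 → acc = 0x17
  'R' = 0x52 → acc = 0x45
  'M' = 0x4D → acc = 0x08
  'C' = 0x43 → acc = 0x4B
  ',' = 0x2C → acc = 0x67
  '8' = 0x38 → acc = 0x5F
  '2' = 0x32 → acc = 0x6D
  '7' = 0x37 → acc = 0x5A
  '0' = 0x30 → acc = 0x6A
  ',' = 0x2C → acc = 0x46
  '8' = 0x38 → acc = 0x7E
  '3' = 0x33 → acc = 0x4D
  '5' = 0x35 → acc = 0x78
  '9' = 0x39 → acc = 0x41
  '1' = 0x31 → acc = 0x70
Checksum = 0x70.

70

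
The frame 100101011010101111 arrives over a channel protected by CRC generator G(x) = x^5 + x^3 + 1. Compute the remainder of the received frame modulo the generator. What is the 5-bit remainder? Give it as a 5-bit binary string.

00000

Modulo-2 division of 100101011010101111 by 101001:
  pos 0: 100101 XOR 101001 = 001100
  pos 2: 110001 XOR 101001 = 011000
  pos 3: 110001 XOR 101001 = 011000
  pos 4: 110000 XOR 101001 = 011001
  pos 5: 110011 XOR 101001 = 011010
  pos 6: 110100 XOR 101001 = 011101
  pos 7: 111011 XOR 101001 = 010010
  pos 8: 100100 XOR 101001 = 001101
  pos 10: 110111 XOR 101001 = 011110
  pos 11: 111101 XOR 101001 = 010100
  pos 12: 101001 XOR 101001 = 000000
Remainder = 00000 (zero — the frame passes the CRC check).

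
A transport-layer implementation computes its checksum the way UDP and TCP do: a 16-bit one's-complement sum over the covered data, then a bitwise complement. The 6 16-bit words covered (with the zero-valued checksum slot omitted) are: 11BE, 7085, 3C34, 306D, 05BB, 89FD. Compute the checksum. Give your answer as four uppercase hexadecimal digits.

8162

One's-complement addition (fold any carry out of bit 15 back into bit 0):
  0x11BE + 0x7085 = 0x08243
  0x8243 + 0x3C34 = 0x0BE77
  0xBE77 + 0x306D = 0x0EEE4
  0xEEE4 + 0x05BB = 0x0F49F
  0xF49F + 0x89FD = 0x17E9C → wrap carry → 0x7E9D
One's-complement sum = 0x7E9D.
Checksum = ~0x7E9D & 0xFFFF = 0x8162.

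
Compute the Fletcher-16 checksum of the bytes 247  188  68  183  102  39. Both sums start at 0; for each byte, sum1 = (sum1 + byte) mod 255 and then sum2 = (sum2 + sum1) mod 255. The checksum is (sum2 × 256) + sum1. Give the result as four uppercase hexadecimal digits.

Running sums (mod 255):
  after byte 0 (247): sum1=247, sum2=247
  after byte 1 (188): sum1=180, sum2=172
  after byte 2 (68): sum1=248, sum2=165
  after byte 3 (183): sum1=176, sum2=86
  after byte 4 (102): sum1=23, sum2=109
  after byte 5 (39): sum1=62, sum2=171
Checksum = sum2·256 + sum1 = 171·256 + 62 = 43838 = 0xAB3E.

AB3E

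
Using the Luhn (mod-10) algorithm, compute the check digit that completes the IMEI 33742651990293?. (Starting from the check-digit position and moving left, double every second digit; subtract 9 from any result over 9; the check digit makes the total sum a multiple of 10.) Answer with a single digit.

7

Partial digits right→left: 3 9 2 0 9 9 1 5 6 2 4 7 3 3
Double every second digit counting from the check-digit position (so the 1st, 3rd, 5th, ... of the partial from the right).
  doubled (with −9 where >9): 6 4 9 2 3 8 6 → sum 38
  kept as-is: 9 0 9 5 2 7 3 → sum 35
Total = 38 + 35 = 73.
Check digit = (10 − (73 mod 10)) mod 10 = 7.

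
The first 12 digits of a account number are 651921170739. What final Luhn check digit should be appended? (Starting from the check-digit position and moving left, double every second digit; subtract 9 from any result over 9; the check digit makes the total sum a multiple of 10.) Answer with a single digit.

Partial digits right→left: 9 3 7 0 7 1 1 2 9 1 5 6
Double every second digit counting from the check-digit position (so the 1st, 3rd, 5th, ... of the partial from the right).
  doubled (with −9 where >9): 9 5 5 2 9 1 → sum 31
  kept as-is: 3 0 1 2 1 6 → sum 13
Total = 31 + 13 = 44.
Check digit = (10 − (44 mod 10)) mod 10 = 6.

6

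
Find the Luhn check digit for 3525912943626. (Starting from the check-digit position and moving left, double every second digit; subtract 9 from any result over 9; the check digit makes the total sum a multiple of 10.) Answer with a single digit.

Partial digits right→left: 6 2 6 3 4 9 2 1 9 5 2 5 3
Double every second digit counting from the check-digit position (so the 1st, 3rd, 5th, ... of the partial from the right).
  doubled (with −9 where >9): 3 3 8 4 9 4 6 → sum 37
  kept as-is: 2 3 9 1 5 5 → sum 25
Total = 37 + 25 = 62.
Check digit = (10 − (62 mod 10)) mod 10 = 8.

8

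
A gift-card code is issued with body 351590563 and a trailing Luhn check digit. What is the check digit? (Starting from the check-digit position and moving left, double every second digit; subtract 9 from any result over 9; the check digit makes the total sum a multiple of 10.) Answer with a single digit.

0

Partial digits right→left: 3 6 5 0 9 5 1 5 3
Double every second digit counting from the check-digit position (so the 1st, 3rd, 5th, ... of the partial from the right).
  doubled (with −9 where >9): 6 1 9 2 6 → sum 24
  kept as-is: 6 0 5 5 → sum 16
Total = 24 + 16 = 40.
Check digit = (10 − (40 mod 10)) mod 10 = 0.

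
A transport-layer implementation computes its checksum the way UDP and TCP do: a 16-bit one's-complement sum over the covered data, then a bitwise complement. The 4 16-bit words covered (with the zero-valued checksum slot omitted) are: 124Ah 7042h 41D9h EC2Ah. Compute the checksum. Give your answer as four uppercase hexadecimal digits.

One's-complement addition (fold any carry out of bit 15 back into bit 0):
  0x124A + 0x7042 = 0x0828C
  0x828C + 0x41D9 = 0x0C465
  0xC465 + 0xEC2A = 0x1B08F → wrap carry → 0xB090
One's-complement sum = 0xB090.
Checksum = ~0xB090 & 0xFFFF = 0x4F6F.

4F6F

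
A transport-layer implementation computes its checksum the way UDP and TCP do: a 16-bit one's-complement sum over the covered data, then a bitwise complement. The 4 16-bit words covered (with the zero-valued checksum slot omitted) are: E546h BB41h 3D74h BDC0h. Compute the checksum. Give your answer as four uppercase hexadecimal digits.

6442

One's-complement addition (fold any carry out of bit 15 back into bit 0):
  0xE546 + 0xBB41 = 0x1A087 → wrap carry → 0xA088
  0xA088 + 0x3D74 = 0x0DDFC
  0xDDFC + 0xBDC0 = 0x19BBC → wrap carry → 0x9BBD
One's-complement sum = 0x9BBD.
Checksum = ~0x9BBD & 0xFFFF = 0x6442.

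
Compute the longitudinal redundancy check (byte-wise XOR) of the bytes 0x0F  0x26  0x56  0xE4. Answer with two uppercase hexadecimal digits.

9B

XOR the bytes together:
  start with 0x0F
  0x0F ⊕ 0x26 = 0x29
  0x29 ⊕ 0x56 = 0x7F
  0x7F ⊕ 0xE4 = 0x9B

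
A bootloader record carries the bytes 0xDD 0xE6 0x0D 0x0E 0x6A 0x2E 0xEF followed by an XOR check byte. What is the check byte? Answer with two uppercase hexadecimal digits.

XOR the bytes together:
  start with 0xDD
  0xDD ⊕ 0xE6 = 0x3B
  0x3B ⊕ 0x0D = 0x36
  0x36 ⊕ 0x0E = 0x38
  0x38 ⊕ 0x6A = 0x52
  0x52 ⊕ 0x2E = 0x7C
  0x7C ⊕ 0xEF = 0x93

93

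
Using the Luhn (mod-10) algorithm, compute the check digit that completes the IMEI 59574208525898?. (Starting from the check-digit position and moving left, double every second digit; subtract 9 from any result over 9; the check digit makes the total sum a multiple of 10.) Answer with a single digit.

4

Partial digits right→left: 8 9 8 5 2 5 8 0 2 4 7 5 9 5
Double every second digit counting from the check-digit position (so the 1st, 3rd, 5th, ... of the partial from the right).
  doubled (with −9 where >9): 7 7 4 7 4 5 9 → sum 43
  kept as-is: 9 5 5 0 4 5 5 → sum 33
Total = 43 + 33 = 76.
Check digit = (10 − (76 mod 10)) mod 10 = 4.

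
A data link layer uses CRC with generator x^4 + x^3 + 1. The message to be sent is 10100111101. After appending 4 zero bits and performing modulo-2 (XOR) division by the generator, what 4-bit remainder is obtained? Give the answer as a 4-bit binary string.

0101

Append 4 zeros: 101001111010000. Divide by 11001 (XOR where the leading bit is 1):
  pos 0: 10100 XOR 11001 = 01101
  pos 1: 11011 XOR 11001 = 00010
  pos 4: 10111 XOR 11001 = 01110
  pos 5: 11100 XOR 11001 = 00101
  pos 7: 10110 XOR 11001 = 01111
  pos 8: 11110 XOR 11001 = 00111
  pos 10: 11100 XOR 11001 = 00101
Remainder (last 4 bits) = 0101. This is the CRC / FCS.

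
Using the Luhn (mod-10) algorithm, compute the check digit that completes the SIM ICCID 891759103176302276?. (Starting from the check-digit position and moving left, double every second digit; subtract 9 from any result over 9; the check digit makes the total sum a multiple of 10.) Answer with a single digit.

Partial digits right→left: 6 7 2 2 0 3 6 7 1 3 0 1 9 5 7 1 9 8
Double every second digit counting from the check-digit position (so the 1st, 3rd, 5th, ... of the partial from the right).
  doubled (with −9 where >9): 3 4 0 3 2 0 9 5 9 → sum 35
  kept as-is: 7 2 3 7 3 1 5 1 8 → sum 37
Total = 35 + 37 = 72.
Check digit = (10 − (72 mod 10)) mod 10 = 8.

8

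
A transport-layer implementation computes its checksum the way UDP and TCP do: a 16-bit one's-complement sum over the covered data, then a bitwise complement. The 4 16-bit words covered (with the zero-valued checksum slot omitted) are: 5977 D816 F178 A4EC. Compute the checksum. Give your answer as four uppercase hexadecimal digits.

One's-complement addition (fold any carry out of bit 15 back into bit 0):
  0x5977 + 0xD816 = 0x1318D → wrap carry → 0x318E
  0x318E + 0xF178 = 0x12306 → wrap carry → 0x2307
  0x2307 + 0xA4EC = 0x0C7F3
One's-complement sum = 0xC7F3.
Checksum = ~0xC7F3 & 0xFFFF = 0x380C.

380C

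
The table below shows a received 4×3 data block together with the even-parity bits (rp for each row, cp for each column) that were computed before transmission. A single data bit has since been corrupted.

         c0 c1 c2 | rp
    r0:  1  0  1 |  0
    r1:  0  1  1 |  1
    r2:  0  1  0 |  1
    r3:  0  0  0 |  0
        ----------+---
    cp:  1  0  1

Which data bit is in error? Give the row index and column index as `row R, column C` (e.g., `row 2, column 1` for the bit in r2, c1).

Recompute each row's even parity and compare to rp:
  r0: data parity 0, sent rp 0 → ok
  r1: data parity 0, sent rp 1 → mismatch
  r2: data parity 1, sent rp 1 → ok
  r3: data parity 0, sent rp 0 → ok
Recompute each column's even parity and compare to cp:
  c0: data parity 1, sent cp 1 → ok
  c1: data parity 0, sent cp 0 → ok
  c2: data parity 0, sent cp 1 → mismatch
Exactly one row (r1) and one column (c2) fail → the flipped bit is at their intersection.

row 1, column 2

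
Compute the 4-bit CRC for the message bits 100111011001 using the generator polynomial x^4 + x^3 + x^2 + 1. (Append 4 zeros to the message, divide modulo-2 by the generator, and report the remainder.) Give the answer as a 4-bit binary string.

Append 4 zeros: 1001110110010000. Divide by 11101 (XOR where the leading bit is 1):
  pos 0: 10011 XOR 11101 = 01110
  pos 1: 11101 XOR 11101 = 00000
  pos 7: 11001 XOR 11101 = 00100
  pos 9: 10000 XOR 11101 = 01101
  pos 10: 11010 XOR 11101 = 00111
Remainder (last 4 bits) = 1110. This is the CRC / FCS.

1110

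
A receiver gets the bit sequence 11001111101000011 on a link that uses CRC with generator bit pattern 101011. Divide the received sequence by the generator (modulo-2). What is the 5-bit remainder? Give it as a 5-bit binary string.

00000

Modulo-2 division of 11001111101000011 by 101011:
  pos 0: 110011 XOR 101011 = 011000
  pos 1: 110001 XOR 101011 = 011010
  pos 2: 110101 XOR 101011 = 011110
  pos 3: 111101 XOR 101011 = 010110
  pos 4: 101100 XOR 101011 = 000111
  pos 7: 111100 XOR 101011 = 010111
  pos 8: 101110 XOR 101011 = 000101
  pos 11: 101011 XOR 101011 = 000000
Remainder = 00000 (zero — the frame passes the CRC check).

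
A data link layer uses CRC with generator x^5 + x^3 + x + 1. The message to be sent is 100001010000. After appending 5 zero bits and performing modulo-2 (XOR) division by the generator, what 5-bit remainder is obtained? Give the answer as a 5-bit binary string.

10011

Append 5 zeros: 10000101000000000. Divide by 101011 (XOR where the leading bit is 1):
  pos 0: 100001 XOR 101011 = 001010
  pos 2: 101001 XOR 101011 = 000010
  pos 6: 100000 XOR 101011 = 001011
  pos 8: 101100 XOR 101011 = 000111
  pos 11: 111000 XOR 101011 = 010011
Remainder (last 5 bits) = 10011. This is the CRC / FCS.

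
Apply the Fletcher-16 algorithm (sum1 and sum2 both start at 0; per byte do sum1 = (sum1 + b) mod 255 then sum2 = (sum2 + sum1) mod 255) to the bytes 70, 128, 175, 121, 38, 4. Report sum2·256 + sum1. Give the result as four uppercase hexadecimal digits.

A31A

Running sums (mod 255):
  after byte 0 (70): sum1=70, sum2=70
  after byte 1 (128): sum1=198, sum2=13
  after byte 2 (175): sum1=118, sum2=131
  after byte 3 (121): sum1=239, sum2=115
  after byte 4 (38): sum1=22, sum2=137
  after byte 5 (4): sum1=26, sum2=163
Checksum = sum2·256 + sum1 = 163·256 + 26 = 41754 = 0xA31A.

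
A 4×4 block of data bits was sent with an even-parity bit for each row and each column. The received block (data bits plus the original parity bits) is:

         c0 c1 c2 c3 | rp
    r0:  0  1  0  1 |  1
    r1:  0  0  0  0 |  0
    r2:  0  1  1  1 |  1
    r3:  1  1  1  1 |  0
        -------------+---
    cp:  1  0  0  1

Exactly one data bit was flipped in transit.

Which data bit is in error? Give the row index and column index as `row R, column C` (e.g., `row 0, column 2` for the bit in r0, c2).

row 0, column 1

Recompute each row's even parity and compare to rp:
  r0: data parity 0, sent rp 1 → mismatch
  r1: data parity 0, sent rp 0 → ok
  r2: data parity 1, sent rp 1 → ok
  r3: data parity 0, sent rp 0 → ok
Recompute each column's even parity and compare to cp:
  c0: data parity 1, sent cp 1 → ok
  c1: data parity 1, sent cp 0 → mismatch
  c2: data parity 0, sent cp 0 → ok
  c3: data parity 1, sent cp 1 → ok
Exactly one row (r0) and one column (c1) fail → the flipped bit is at their intersection.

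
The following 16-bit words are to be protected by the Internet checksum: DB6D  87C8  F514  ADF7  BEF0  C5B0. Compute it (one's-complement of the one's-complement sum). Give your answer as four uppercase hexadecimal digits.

One's-complement addition (fold any carry out of bit 15 back into bit 0):
  0xDB6D + 0x87C8 = 0x16335 → wrap carry → 0x6336
  0x6336 + 0xF514 = 0x1584A → wrap carry → 0x584B
  0x584B + 0xADF7 = 0x10642 → wrap carry → 0x0643
  0x0643 + 0xBEF0 = 0x0C533
  0xC533 + 0xC5B0 = 0x18AE3 → wrap carry → 0x8AE4
One's-complement sum = 0x8AE4.
Checksum = ~0x8AE4 & 0xFFFF = 0x751B.

751B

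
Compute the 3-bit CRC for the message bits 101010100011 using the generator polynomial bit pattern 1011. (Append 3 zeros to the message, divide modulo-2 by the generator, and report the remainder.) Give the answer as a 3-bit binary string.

Append 3 zeros: 101010100011000. Divide by 1011 (XOR where the leading bit is 1):
  pos 0: 1010 XOR 1011 = 0001
  pos 3: 1101 XOR 1011 = 0110
  pos 4: 1100 XOR 1011 = 0111
  pos 5: 1110 XOR 1011 = 0101
  pos 6: 1010 XOR 1011 = 0001
  pos 9: 1110 XOR 1011 = 0101
  pos 10: 1010 XOR 1011 = 0001
Remainder (last 3 bits) = 010. This is the CRC / FCS.

010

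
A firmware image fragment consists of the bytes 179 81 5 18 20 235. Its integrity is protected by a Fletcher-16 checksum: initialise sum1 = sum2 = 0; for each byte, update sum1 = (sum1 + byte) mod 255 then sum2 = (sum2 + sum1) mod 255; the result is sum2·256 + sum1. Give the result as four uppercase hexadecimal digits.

2B1C

Running sums (mod 255):
  after byte 0 (179): sum1=179, sum2=179
  after byte 1 (81): sum1=5, sum2=184
  after byte 2 (5): sum1=10, sum2=194
  after byte 3 (18): sum1=28, sum2=222
  after byte 4 (20): sum1=48, sum2=15
  after byte 5 (235): sum1=28, sum2=43
Checksum = sum2·256 + sum1 = 43·256 + 28 = 11036 = 0x2B1C.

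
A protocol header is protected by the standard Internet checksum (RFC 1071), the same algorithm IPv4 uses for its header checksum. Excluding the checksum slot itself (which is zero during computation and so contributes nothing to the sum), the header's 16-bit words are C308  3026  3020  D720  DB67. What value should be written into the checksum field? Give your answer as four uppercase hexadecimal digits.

One's-complement addition (fold any carry out of bit 15 back into bit 0):
  0xC308 + 0x3026 = 0x0F32E
  0xF32E + 0x3020 = 0x1234E → wrap carry → 0x234F
  0x234F + 0xD720 = 0x0FA6F
  0xFA6F + 0xDB67 = 0x1D5D6 → wrap carry → 0xD5D7
One's-complement sum = 0xD5D7.
Checksum = ~0xD5D7 & 0xFFFF = 0x2A28.

2A28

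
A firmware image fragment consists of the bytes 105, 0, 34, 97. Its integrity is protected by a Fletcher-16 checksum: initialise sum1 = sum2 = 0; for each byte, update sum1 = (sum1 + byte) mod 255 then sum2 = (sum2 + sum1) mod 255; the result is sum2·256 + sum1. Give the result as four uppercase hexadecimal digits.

Running sums (mod 255):
  after byte 0 (105): sum1=105, sum2=105
  after byte 1 (0): sum1=105, sum2=210
  after byte 2 (34): sum1=139, sum2=94
  after byte 3 (97): sum1=236, sum2=75
Checksum = sum2·256 + sum1 = 75·256 + 236 = 19436 = 0x4BEC.

4BEC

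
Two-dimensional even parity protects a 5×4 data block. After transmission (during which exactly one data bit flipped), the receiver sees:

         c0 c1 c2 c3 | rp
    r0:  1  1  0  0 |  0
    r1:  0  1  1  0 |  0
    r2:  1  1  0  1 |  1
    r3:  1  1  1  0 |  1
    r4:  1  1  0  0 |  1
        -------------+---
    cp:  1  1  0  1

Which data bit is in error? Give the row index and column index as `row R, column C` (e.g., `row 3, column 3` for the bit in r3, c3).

Recompute each row's even parity and compare to rp:
  r0: data parity 0, sent rp 0 → ok
  r1: data parity 0, sent rp 0 → ok
  r2: data parity 1, sent rp 1 → ok
  r3: data parity 1, sent rp 1 → ok
  r4: data parity 0, sent rp 1 → mismatch
Recompute each column's even parity and compare to cp:
  c0: data parity 0, sent cp 1 → mismatch
  c1: data parity 1, sent cp 1 → ok
  c2: data parity 0, sent cp 0 → ok
  c3: data parity 1, sent cp 1 → ok
Exactly one row (r4) and one column (c0) fail → the flipped bit is at their intersection.

row 4, column 0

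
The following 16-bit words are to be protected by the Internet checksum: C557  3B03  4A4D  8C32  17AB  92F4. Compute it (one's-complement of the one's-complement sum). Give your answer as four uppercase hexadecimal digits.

7E85

One's-complement addition (fold any carry out of bit 15 back into bit 0):
  0xC557 + 0x3B03 = 0x1005A → wrap carry → 0x005B
  0x005B + 0x4A4D = 0x04AA8
  0x4AA8 + 0x8C32 = 0x0D6DA
  0xD6DA + 0x17AB = 0x0EE85
  0xEE85 + 0x92F4 = 0x18179 → wrap carry → 0x817A
One's-complement sum = 0x817A.
Checksum = ~0x817A & 0xFFFF = 0x7E85.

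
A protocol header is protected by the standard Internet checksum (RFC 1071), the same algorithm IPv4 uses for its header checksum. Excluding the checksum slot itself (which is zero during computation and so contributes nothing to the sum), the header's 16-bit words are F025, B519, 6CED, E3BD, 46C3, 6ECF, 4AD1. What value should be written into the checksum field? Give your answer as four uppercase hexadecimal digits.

09B1

One's-complement addition (fold any carry out of bit 15 back into bit 0):
  0xF025 + 0xB519 = 0x1A53E → wrap carry → 0xA53F
  0xA53F + 0x6CED = 0x1122C → wrap carry → 0x122D
  0x122D + 0xE3BD = 0x0F5EA
  0xF5EA + 0x46C3 = 0x13CAD → wrap carry → 0x3CAE
  0x3CAE + 0x6ECF = 0x0AB7D
  0xAB7D + 0x4AD1 = 0x0F64E
One's-complement sum = 0xF64E.
Checksum = ~0xF64E & 0xFFFF = 0x09B1.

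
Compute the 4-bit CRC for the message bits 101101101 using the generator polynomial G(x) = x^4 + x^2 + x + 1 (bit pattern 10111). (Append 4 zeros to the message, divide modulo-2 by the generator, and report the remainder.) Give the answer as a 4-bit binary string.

Append 4 zeros: 1011011010000. Divide by 10111 (XOR where the leading bit is 1):
  pos 0: 10110 XOR 10111 = 00001
  pos 4: 11101 XOR 10111 = 01010
  pos 5: 10100 XOR 10111 = 00011
  pos 8: 11000 XOR 10111 = 01111
Remainder (last 4 bits) = 1111. This is the CRC / FCS.

1111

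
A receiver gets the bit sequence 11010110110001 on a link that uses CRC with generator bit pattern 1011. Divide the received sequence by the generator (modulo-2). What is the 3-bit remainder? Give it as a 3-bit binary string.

Modulo-2 division of 11010110110001 by 1011:
  pos 0: 1101 XOR 1011 = 0110
  pos 1: 1100 XOR 1011 = 0111
  pos 2: 1111 XOR 1011 = 0100
  pos 3: 1001 XOR 1011 = 0010
  pos 5: 1001 XOR 1011 = 0010
  pos 7: 1010 XOR 1011 = 0001
  pos 10: 1001 XOR 1011 = 0010
Remainder = 010 (nonzero — an error is detected).

010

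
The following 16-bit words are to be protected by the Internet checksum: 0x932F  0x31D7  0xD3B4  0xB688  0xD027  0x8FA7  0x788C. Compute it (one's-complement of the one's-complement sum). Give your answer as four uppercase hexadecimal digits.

D85F

One's-complement addition (fold any carry out of bit 15 back into bit 0):
  0x932F + 0x31D7 = 0x0C506
  0xC506 + 0xD3B4 = 0x198BA → wrap carry → 0x98BB
  0x98BB + 0xB688 = 0x14F43 → wrap carry → 0x4F44
  0x4F44 + 0xD027 = 0x11F6B → wrap carry → 0x1F6C
  0x1F6C + 0x8FA7 = 0x0AF13
  0xAF13 + 0x788C = 0x1279F → wrap carry → 0x27A0
One's-complement sum = 0x27A0.
Checksum = ~0x27A0 & 0xFFFF = 0xD85F.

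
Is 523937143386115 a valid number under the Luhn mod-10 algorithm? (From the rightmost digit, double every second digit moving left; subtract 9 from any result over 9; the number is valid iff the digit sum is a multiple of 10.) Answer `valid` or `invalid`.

invalid

From the right, keep odd positions and double even positions (subtract 9 from any doubled value over 9):
  doubled (positions 2,4,...): 2 3 6 8 5 9 4 → sum 37
  kept (positions 1,3,...): 5 1 8 3 1 3 3 5 → sum 29
Total = 66.
66 mod 10 = 6, so the number is invalid.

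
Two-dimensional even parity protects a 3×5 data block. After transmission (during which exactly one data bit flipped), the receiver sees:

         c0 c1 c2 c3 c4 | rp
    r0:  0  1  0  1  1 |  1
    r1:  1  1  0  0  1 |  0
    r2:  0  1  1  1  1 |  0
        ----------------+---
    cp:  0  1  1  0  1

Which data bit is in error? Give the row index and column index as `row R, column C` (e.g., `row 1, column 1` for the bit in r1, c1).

Recompute each row's even parity and compare to rp:
  r0: data parity 1, sent rp 1 → ok
  r1: data parity 1, sent rp 0 → mismatch
  r2: data parity 0, sent rp 0 → ok
Recompute each column's even parity and compare to cp:
  c0: data parity 1, sent cp 0 → mismatch
  c1: data parity 1, sent cp 1 → ok
  c2: data parity 1, sent cp 1 → ok
  c3: data parity 0, sent cp 0 → ok
  c4: data parity 1, sent cp 1 → ok
Exactly one row (r1) and one column (c0) fail → the flipped bit is at their intersection.

row 1, column 0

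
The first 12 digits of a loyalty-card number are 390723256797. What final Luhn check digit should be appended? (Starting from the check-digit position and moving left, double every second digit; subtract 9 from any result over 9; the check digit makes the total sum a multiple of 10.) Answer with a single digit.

Partial digits right→left: 7 9 7 6 5 2 3 2 7 0 9 3
Double every second digit counting from the check-digit position (so the 1st, 3rd, 5th, ... of the partial from the right).
  doubled (with −9 where >9): 5 5 1 6 5 9 → sum 31
  kept as-is: 9 6 2 2 0 3 → sum 22
Total = 31 + 22 = 53.
Check digit = (10 − (53 mod 10)) mod 10 = 7.

7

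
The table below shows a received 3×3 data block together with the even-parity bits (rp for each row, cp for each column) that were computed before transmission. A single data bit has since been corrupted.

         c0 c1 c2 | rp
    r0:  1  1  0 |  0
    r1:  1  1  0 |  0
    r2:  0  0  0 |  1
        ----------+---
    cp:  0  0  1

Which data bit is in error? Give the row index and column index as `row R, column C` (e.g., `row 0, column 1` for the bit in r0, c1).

Recompute each row's even parity and compare to rp:
  r0: data parity 0, sent rp 0 → ok
  r1: data parity 0, sent rp 0 → ok
  r2: data parity 0, sent rp 1 → mismatch
Recompute each column's even parity and compare to cp:
  c0: data parity 0, sent cp 0 → ok
  c1: data parity 0, sent cp 0 → ok
  c2: data parity 0, sent cp 1 → mismatch
Exactly one row (r2) and one column (c2) fail → the flipped bit is at their intersection.

row 2, column 2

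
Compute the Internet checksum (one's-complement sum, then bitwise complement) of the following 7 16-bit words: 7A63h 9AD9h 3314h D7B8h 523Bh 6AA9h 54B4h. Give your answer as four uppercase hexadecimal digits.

One's-complement addition (fold any carry out of bit 15 back into bit 0):
  0x7A63 + 0x9AD9 = 0x1153C → wrap carry → 0x153D
  0x153D + 0x3314 = 0x04851
  0x4851 + 0xD7B8 = 0x12009 → wrap carry → 0x200A
  0x200A + 0x523B = 0x07245
  0x7245 + 0x6AA9 = 0x0DCEE
  0xDCEE + 0x54B4 = 0x131A2 → wrap carry → 0x31A3
One's-complement sum = 0x31A3.
Checksum = ~0x31A3 & 0xFFFF = 0xCE5C.

CE5C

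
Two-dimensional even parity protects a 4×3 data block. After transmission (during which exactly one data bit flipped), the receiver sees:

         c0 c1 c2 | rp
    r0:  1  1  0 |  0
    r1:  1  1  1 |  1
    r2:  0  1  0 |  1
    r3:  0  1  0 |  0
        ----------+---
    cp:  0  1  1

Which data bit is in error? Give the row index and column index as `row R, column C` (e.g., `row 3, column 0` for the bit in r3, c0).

row 3, column 1

Recompute each row's even parity and compare to rp:
  r0: data parity 0, sent rp 0 → ok
  r1: data parity 1, sent rp 1 → ok
  r2: data parity 1, sent rp 1 → ok
  r3: data parity 1, sent rp 0 → mismatch
Recompute each column's even parity and compare to cp:
  c0: data parity 0, sent cp 0 → ok
  c1: data parity 0, sent cp 1 → mismatch
  c2: data parity 1, sent cp 1 → ok
Exactly one row (r3) and one column (c1) fail → the flipped bit is at their intersection.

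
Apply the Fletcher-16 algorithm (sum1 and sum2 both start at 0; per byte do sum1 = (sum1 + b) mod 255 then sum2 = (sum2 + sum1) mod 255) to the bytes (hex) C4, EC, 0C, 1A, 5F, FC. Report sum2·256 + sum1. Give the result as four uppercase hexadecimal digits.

Running sums (mod 255):
  after byte 0 (C4): sum1=196, sum2=196
  after byte 1 (EC): sum1=177, sum2=118
  after byte 2 (0C): sum1=189, sum2=52
  after byte 3 (1A): sum1=215, sum2=12
  after byte 4 (5F): sum1=55, sum2=67
  after byte 5 (FC): sum1=52, sum2=119
Checksum = sum2·256 + sum1 = 119·256 + 52 = 30516 = 0x7734.

7734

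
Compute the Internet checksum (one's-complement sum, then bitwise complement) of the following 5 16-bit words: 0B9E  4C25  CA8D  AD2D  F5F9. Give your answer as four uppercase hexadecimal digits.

3A87

One's-complement addition (fold any carry out of bit 15 back into bit 0):
  0x0B9E + 0x4C25 = 0x057C3
  0x57C3 + 0xCA8D = 0x12250 → wrap carry → 0x2251
  0x2251 + 0xAD2D = 0x0CF7E
  0xCF7E + 0xF5F9 = 0x1C577 → wrap carry → 0xC578
One's-complement sum = 0xC578.
Checksum = ~0xC578 & 0xFFFF = 0x3A87.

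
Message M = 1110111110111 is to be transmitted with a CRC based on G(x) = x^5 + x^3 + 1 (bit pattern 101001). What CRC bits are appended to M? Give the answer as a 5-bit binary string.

01110

Append 5 zeros: 111011111011100000. Divide by 101001 (XOR where the leading bit is 1):
  pos 0: 111011 XOR 101001 = 010010
  pos 1: 100101 XOR 101001 = 001100
  pos 3: 110011 XOR 101001 = 011010
  pos 4: 110100 XOR 101001 = 011101
  pos 5: 111011 XOR 101001 = 010010
  pos 6: 100101 XOR 101001 = 001100
  pos 8: 110010 XOR 101001 = 011011
  pos 9: 110110 XOR 101001 = 011111
  pos 10: 111110 XOR 101001 = 010111
  pos 11: 101110 XOR 101001 = 000111
Remainder (last 5 bits) = 01110. This is the CRC / FCS.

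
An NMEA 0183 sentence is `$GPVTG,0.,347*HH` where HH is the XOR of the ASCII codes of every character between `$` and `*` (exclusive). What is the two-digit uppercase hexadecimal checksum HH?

7C

XOR the ASCII codes of the payload characters:
  'G' = 0x47 → acc = 0x47
  'P' = 0x50 → acc = 0x17
  'V' = 0x56 → acc = 0x41
  'T' = 0x54 → acc = 0x15
  'G' = 0x47 → acc = 0x52
  ',' = 0x2C → acc = 0x7E
  '0' = 0x30 → acc = 0x4E
  '.' = 0x2E → acc = 0x60
  ',' = 0x2C → acc = 0x4C
  '3' = 0x33 → acc = 0x7F
  '4' = 0x34 → acc = 0x4B
  '7' = 0x37 → acc = 0x7C
Checksum = 0x7C.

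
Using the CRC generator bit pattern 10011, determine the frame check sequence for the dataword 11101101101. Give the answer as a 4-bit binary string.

0010

Append 4 zeros: 111011011010000. Divide by 10011 (XOR where the leading bit is 1):
  pos 0: 11101 XOR 10011 = 01110
  pos 1: 11101 XOR 10011 = 01110
  pos 2: 11100 XOR 10011 = 01111
  pos 3: 11111 XOR 10011 = 01100
  pos 4: 11001 XOR 10011 = 01010
  pos 5: 10100 XOR 10011 = 00111
  pos 7: 11110 XOR 10011 = 01101
  pos 8: 11010 XOR 10011 = 01001
  pos 9: 10010 XOR 10011 = 00001
Remainder (last 4 bits) = 0010. This is the CRC / FCS.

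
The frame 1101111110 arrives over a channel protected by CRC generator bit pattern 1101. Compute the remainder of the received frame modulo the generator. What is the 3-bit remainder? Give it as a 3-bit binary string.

Modulo-2 division of 1101111110 by 1101:
  pos 0: 1101 XOR 1101 = 0000
  pos 4: 1111 XOR 1101 = 0010
  pos 6: 1010 XOR 1101 = 0111
Remainder = 111 (nonzero — an error is detected).

111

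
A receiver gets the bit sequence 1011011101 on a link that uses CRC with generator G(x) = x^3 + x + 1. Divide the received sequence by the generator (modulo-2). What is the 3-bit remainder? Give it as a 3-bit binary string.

000

Modulo-2 division of 1011011101 by 1011:
  pos 0: 1011 XOR 1011 = 0000
  pos 5: 1110 XOR 1011 = 0101
  pos 6: 1011 XOR 1011 = 0000
Remainder = 000 (zero — the frame passes the CRC check).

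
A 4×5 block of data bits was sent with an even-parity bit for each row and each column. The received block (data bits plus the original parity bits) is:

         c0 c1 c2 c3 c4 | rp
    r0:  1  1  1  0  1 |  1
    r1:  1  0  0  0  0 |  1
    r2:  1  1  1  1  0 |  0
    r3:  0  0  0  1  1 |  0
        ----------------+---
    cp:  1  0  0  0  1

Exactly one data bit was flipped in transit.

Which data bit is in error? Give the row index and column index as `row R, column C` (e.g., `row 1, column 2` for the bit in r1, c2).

Recompute each row's even parity and compare to rp:
  r0: data parity 0, sent rp 1 → mismatch
  r1: data parity 1, sent rp 1 → ok
  r2: data parity 0, sent rp 0 → ok
  r3: data parity 0, sent rp 0 → ok
Recompute each column's even parity and compare to cp:
  c0: data parity 1, sent cp 1 → ok
  c1: data parity 0, sent cp 0 → ok
  c2: data parity 0, sent cp 0 → ok
  c3: data parity 0, sent cp 0 → ok
  c4: data parity 0, sent cp 1 → mismatch
Exactly one row (r0) and one column (c4) fail → the flipped bit is at their intersection.

row 0, column 4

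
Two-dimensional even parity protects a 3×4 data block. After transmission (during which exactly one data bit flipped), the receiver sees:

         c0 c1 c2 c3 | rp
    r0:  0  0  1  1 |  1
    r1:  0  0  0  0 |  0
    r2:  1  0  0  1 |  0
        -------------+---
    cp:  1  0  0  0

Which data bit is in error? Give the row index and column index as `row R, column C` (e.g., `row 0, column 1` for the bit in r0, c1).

row 0, column 2

Recompute each row's even parity and compare to rp:
  r0: data parity 0, sent rp 1 → mismatch
  r1: data parity 0, sent rp 0 → ok
  r2: data parity 0, sent rp 0 → ok
Recompute each column's even parity and compare to cp:
  c0: data parity 1, sent cp 1 → ok
  c1: data parity 0, sent cp 0 → ok
  c2: data parity 1, sent cp 0 → mismatch
  c3: data parity 0, sent cp 0 → ok
Exactly one row (r0) and one column (c2) fail → the flipped bit is at their intersection.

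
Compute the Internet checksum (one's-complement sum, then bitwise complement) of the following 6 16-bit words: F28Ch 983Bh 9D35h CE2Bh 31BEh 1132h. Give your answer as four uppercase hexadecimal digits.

C6E5

One's-complement addition (fold any carry out of bit 15 back into bit 0):
  0xF28C + 0x983B = 0x18AC7 → wrap carry → 0x8AC8
  0x8AC8 + 0x9D35 = 0x127FD → wrap carry → 0x27FE
  0x27FE + 0xCE2B = 0x0F629
  0xF629 + 0x31BE = 0x127E7 → wrap carry → 0x27E8
  0x27E8 + 0x1132 = 0x0391A
One's-complement sum = 0x391A.
Checksum = ~0x391A & 0xFFFF = 0xC6E5.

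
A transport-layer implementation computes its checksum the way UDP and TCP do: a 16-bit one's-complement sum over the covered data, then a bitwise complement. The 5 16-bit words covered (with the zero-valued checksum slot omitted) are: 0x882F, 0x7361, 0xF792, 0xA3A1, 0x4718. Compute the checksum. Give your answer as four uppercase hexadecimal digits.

One's-complement addition (fold any carry out of bit 15 back into bit 0):
  0x882F + 0x7361 = 0x0FB90
  0xFB90 + 0xF792 = 0x1F322 → wrap carry → 0xF323
  0xF323 + 0xA3A1 = 0x196C4 → wrap carry → 0x96C5
  0x96C5 + 0x4718 = 0x0DDDD
One's-complement sum = 0xDDDD.
Checksum = ~0xDDDD & 0xFFFF = 0x2222.

2222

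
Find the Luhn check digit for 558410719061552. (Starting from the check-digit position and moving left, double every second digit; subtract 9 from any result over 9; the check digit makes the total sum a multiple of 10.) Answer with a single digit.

2

Partial digits right→left: 2 5 5 1 6 0 9 1 7 0 1 4 8 5 5
Double every second digit counting from the check-digit position (so the 1st, 3rd, 5th, ... of the partial from the right).
  doubled (with −9 where >9): 4 1 3 9 5 2 7 1 → sum 32
  kept as-is: 5 1 0 1 0 4 5 → sum 16
Total = 32 + 16 = 48.
Check digit = (10 − (48 mod 10)) mod 10 = 2.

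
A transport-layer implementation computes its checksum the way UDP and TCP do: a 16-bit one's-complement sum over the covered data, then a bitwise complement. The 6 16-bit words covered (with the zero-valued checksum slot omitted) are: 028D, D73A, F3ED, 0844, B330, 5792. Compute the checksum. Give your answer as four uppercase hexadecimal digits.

One's-complement addition (fold any carry out of bit 15 back into bit 0):
  0x028D + 0xD73A = 0x0D9C7
  0xD9C7 + 0xF3ED = 0x1CDB4 → wrap carry → 0xCDB5
  0xCDB5 + 0x0844 = 0x0D5F9
  0xD5F9 + 0xB330 = 0x18929 → wrap carry → 0x892A
  0x892A + 0x5792 = 0x0E0BC
One's-complement sum = 0xE0BC.
Checksum = ~0xE0BC & 0xFFFF = 0x1F43.

1F43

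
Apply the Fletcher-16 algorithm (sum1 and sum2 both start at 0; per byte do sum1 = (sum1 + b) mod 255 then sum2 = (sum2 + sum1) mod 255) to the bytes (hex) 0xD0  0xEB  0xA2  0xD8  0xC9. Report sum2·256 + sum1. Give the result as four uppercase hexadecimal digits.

Running sums (mod 255):
  after byte 0 (0xD0): sum1=208, sum2=208
  after byte 1 (0xEB): sum1=188, sum2=141
  after byte 2 (0xA2): sum1=95, sum2=236
  after byte 3 (0xD8): sum1=56, sum2=37
  after byte 4 (0xC9): sum1=2, sum2=39
Checksum = sum2·256 + sum1 = 39·256 + 2 = 9986 = 0x2702.

2702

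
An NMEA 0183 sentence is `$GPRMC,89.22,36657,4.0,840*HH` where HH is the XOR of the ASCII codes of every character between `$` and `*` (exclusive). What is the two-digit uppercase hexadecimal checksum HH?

43

XOR the ASCII codes of the payload characters:
  'G' = 0x47 → acc = 0x47
  'P' = 0x50 → acc = 0x17
  'R' = 0x52 → acc = 0x45
  'M' = 0x4D → acc = 0x08
  'C' = 0x43 → acc = 0x4B
  ',' = 0x2C → acc = 0x67
  '8' = 0x38 → acc = 0x5F
  '9' = 0x39 → acc = 0x66
  '.' = 0x2E → acc = 0x48
  '2' = 0x32 → acc = 0x7A
  '2' = 0x32 → acc = 0x48
  ',' = 0x2C → acc = 0x64
  '3' = 0x33 → acc = 0x57
  '6' = 0x36 → acc = 0x61
  '6' = 0x36 → acc = 0x57
  '5' = 0x35 → acc = 0x62
  '7' = 0x37 → acc = 0x55
  ',' = 0x2C → acc = 0x79
  '4' = 0x34 → acc = 0x4D
  '.' = 0x2E → acc = 0x63
  '0' = 0x30 → acc = 0x53
  ',' = 0x2C → acc = 0x7F
  '8' = 0x38 → acc = 0x47
  '4' = 0x34 → acc = 0x73
  '0' = 0x30 → acc = 0x43
Checksum = 0x43.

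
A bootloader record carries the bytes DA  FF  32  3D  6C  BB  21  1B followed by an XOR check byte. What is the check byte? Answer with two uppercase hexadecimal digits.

XOR the bytes together:
  start with 0xDA
  0xDA ⊕ 0xFF = 0x25
  0x25 ⊕ 0x32 = 0x17
  0x17 ⊕ 0x3D = 0x2A
  0x2A ⊕ 0x6C = 0x46
  0x46 ⊕ 0xBB = 0xFD
  0xFD ⊕ 0x21 = 0xDC
  0xDC ⊕ 0x1B = 0xC7

C7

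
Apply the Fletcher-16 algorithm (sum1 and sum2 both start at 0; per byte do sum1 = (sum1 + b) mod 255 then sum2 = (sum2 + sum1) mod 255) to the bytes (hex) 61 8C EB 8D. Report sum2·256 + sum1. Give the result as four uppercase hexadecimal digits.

9067

Running sums (mod 255):
  after byte 0 (61): sum1=97, sum2=97
  after byte 1 (8C): sum1=237, sum2=79
  after byte 2 (EB): sum1=217, sum2=41
  after byte 3 (8D): sum1=103, sum2=144
Checksum = sum2·256 + sum1 = 144·256 + 103 = 36967 = 0x9067.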